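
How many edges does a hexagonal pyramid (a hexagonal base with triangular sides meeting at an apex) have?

A pyramid on an n-gon base has one n-gon and n triangles: V = 6 + 1 = 7, E = 2·6 = 12, F = 6 + 1 = 7.

12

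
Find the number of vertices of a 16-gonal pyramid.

17

A pyramid on an n-gon base has one n-gon and n triangles: V = 16 + 1 = 17, E = 2·16 = 32, F = 16 + 1 = 17.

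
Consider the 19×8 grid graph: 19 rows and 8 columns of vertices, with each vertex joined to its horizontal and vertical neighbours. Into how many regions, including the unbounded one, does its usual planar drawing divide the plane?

The grid has V = 19·8 = 152 vertices and E = 19·7 + 8·18 = 277 edges.
F = 2 − V + E = 2 − 152 + 277 = 127.

127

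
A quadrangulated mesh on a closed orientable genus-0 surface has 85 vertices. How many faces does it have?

χ = 2 − 2·0 = 2, and every face is a square so 4F = 2E.
V − E + F = 2 with E = 4F/2 gives 85 − (4/2 − 1)·F = 2, so F = 83 and E = 166.

83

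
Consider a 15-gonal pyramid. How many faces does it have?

16

A pyramid on an n-gon base has one n-gon and n triangles: V = 15 + 1 = 16, E = 2·15 = 30, F = 15 + 1 = 16.
Check: V − E + F = 16 − 30 + 16 = 2.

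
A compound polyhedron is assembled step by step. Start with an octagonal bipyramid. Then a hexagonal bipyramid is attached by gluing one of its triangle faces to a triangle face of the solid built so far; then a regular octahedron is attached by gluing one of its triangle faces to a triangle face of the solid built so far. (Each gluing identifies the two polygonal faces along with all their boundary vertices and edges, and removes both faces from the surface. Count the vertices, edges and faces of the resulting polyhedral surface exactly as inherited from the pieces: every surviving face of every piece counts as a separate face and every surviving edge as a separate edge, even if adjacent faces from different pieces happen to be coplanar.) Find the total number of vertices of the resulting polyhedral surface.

An octagonal bipyramid: V=10, E=24, F=16.
Attach a hexagonal bipyramid (V=8, E=18, F=12) along a 3-gon: merge 3 vertices and 3 edges, delete both glued faces → V=15, E=39, F=26.
Attach a regular octahedron (V=6, E=12, F=8) along a 3-gon: merge 3 vertices and 3 edges, delete both glued faces → V=18, E=48, F=32.
Check: V − E + F = 18 − 48 + 32 = 2.

18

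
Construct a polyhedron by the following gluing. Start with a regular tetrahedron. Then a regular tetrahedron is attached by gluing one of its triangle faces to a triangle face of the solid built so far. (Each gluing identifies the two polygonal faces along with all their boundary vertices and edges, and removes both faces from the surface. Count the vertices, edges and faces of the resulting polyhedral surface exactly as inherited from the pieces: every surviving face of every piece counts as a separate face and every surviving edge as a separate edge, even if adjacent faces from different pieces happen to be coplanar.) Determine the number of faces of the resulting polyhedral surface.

6

A regular tetrahedron: V=4, E=6, F=4.
Attach a regular tetrahedron (V=4, E=6, F=4) along a 3-gon: merge 3 vertices and 3 edges, delete both glued faces → V=5, E=9, F=6.
Check: V − E + F = 5 − 9 + 6 = 2.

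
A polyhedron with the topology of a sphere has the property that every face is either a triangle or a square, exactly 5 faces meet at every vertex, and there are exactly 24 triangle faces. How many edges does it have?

40

Let x be the number of squares; then F = 24 + x.
Edge–face incidences: 2E = 3·24 + 4·x = 72 + 4x.
Every vertex has degree 5, so 5V = 2E.
Euler: V − E + F = 2 ⇒ (2E)/5 − E + (24 + x) = 2.
Multiply by 10: 2·(2E) − 5·(2E) + 10·(24 + x) = 20, i.e. 240 + 10x − 3·(72 + 4x) = 20.
Collecting terms: −2x + 24 = 20, so −2x = −4, so x = 2.
Then 2E = 72 + 4·2 = 80, so E = 40, V = 2E/5 = 16, F = 24 + 2 = 26.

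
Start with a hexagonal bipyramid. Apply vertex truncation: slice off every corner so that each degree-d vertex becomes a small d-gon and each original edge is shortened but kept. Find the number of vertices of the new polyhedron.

The base solid has V = 8, E = 18, F = 12.
Truncation replaces each original edge-end by a new vertex, so V′ = 2E = 36.
Each original edge survives, and each old vertex of degree d contributes d new edges; summing degrees gives Σd = 2E, so E′ = E + 2E = 3E = 54.
Each original face survives and each original vertex becomes one new face: F′ = F + V = 20.

36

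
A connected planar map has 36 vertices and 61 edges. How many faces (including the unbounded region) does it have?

27

Euler's formula for a connected plane graph: V − E + F = 2, so F = 2 − 36 + 61 = 27.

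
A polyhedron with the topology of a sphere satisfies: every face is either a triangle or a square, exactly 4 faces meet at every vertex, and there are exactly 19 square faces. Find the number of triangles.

8

Let x be the number of triangles; then F = 19 + x.
Edge–face incidences: 2E = 4·19 + 3·x = 76 + 3x.
Every vertex has degree 4, so 4V = 2E.
Euler: V − E + F = 2 ⇒ (2E)/4 − E + (19 + x) = 2.
Multiply by 8: 2·(2E) − 4·(2E) + 8·(19 + x) = 16, i.e. 152 + 8x − 2·(76 + 3x) = 16.
Collecting terms: 2x = 16, so x = 8.
Then 2E = 76 + 3·8 = 100, so E = 50, V = 2E/4 = 25, F = 19 + 8 = 27.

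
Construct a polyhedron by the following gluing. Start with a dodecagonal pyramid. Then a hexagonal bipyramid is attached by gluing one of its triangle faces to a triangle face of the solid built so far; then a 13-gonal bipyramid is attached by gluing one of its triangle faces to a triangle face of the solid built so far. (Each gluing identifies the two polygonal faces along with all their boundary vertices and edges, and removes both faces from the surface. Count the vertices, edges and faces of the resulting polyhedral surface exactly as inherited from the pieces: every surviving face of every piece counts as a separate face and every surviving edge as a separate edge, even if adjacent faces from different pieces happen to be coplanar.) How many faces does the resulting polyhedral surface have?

A dodecagonal pyramid: V=13, E=24, F=13.
Attach a hexagonal bipyramid (V=8, E=18, F=12) along a 3-gon: merge 3 vertices and 3 edges, delete both glued faces → V=18, E=39, F=23.
Attach a 13-gonal bipyramid (V=15, E=39, F=26) along a 3-gon: merge 3 vertices and 3 edges, delete both glued faces → V=30, E=75, F=47.
Check: V − E + F = 30 − 75 + 47 = 2.

47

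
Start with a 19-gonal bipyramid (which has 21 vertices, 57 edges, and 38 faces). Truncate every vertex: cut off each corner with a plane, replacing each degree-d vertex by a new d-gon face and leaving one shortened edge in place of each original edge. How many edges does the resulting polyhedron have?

171

Truncation replaces each original edge-end by a new vertex, so V′ = 2E = 114.
Each original edge survives, and each old vertex of degree d contributes d new edges; summing degrees gives Σd = 2E, so E′ = E + 2E = 3E = 171.
Each original face survives and each original vertex becomes one new face: F′ = F + V = 59.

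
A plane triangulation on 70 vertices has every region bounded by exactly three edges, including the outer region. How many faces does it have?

136

In a plane triangulation 3F = 2E and V − E + F = 2, so F = 2V − 4 = 2·70 − 4 = 136.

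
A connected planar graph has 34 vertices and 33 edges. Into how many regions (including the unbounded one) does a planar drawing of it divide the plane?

1

Euler's formula for a connected plane graph: V − E + F = 2, so F = 2 − 34 + 33 = 1.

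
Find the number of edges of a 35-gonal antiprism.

An antiprism on an n-gon has two n-gon caps and 2n triangles: V = 2·35 = 70, E = 4·35 = 140, F = 2·35 + 2 = 72.

140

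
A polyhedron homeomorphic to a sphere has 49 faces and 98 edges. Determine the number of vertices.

Here V − E + F = 2.
V = 2 + E − F = 2 + 98 − 49 = 51.

51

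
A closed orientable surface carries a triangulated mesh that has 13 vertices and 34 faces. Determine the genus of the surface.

3

Every face is a triangle, so 2E = 3·34 = 102, giving E = 51.
χ = V − E + F = 13 − 51 + 34 = -4.
For a closed orientable surface χ = 2 − 2g, so g = (2 − (-4))/2 = 3.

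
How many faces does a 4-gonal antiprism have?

An antiprism on an n-gon has two n-gon caps and 2n triangles: V = 2·4 = 8, E = 4·4 = 16, F = 2·4 + 2 = 10.

10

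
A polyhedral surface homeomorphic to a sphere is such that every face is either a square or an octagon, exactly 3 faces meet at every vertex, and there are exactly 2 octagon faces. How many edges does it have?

Let x be the number of squares; then F = 2 + x.
Edge–face incidences: 2E = 8·2 + 4·x = 16 + 4x.
Every vertex has degree 3, so 3V = 2E.
Euler: V − E + F = 2 ⇒ (2E)/3 − E + (2 + x) = 2.
Multiply by 6: 2·(2E) − 3·(2E) + 6·(2 + x) = 12, i.e. 12 + 6x − (16 + 4x) = 12.
Collecting terms: 2x − 4 = 12, so 2x = 16, so x = 8.
Then 2E = 16 + 4·8 = 48, so E = 24, V = 2E/3 = 16, F = 2 + 8 = 10.

24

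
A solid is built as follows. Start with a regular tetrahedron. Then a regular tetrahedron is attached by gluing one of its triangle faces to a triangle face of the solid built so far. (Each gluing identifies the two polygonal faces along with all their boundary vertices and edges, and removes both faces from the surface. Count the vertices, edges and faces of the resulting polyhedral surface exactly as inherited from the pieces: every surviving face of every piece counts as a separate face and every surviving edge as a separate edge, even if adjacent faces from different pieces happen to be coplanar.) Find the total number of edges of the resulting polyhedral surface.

9

A regular tetrahedron: V=4, E=6, F=4.
Attach a regular tetrahedron (V=4, E=6, F=4) along a 3-gon: merge 3 vertices and 3 edges, delete both glued faces → V=5, E=9, F=6.
Check: V − E + F = 5 − 9 + 6 = 2.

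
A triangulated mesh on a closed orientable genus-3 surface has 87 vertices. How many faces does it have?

χ = 2 − 2·3 = -4, and every face is a triangle so 3F = 2E.
V − E + F = -4 with E = 3F/2 gives 87 − (3/2 − 1)·F = -4, so F = 182 and E = 273.

182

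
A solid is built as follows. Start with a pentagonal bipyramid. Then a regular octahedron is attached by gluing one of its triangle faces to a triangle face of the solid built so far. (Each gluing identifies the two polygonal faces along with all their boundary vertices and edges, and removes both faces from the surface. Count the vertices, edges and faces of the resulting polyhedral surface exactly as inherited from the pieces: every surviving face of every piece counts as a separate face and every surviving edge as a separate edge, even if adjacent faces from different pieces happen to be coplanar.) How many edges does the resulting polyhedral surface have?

A pentagonal bipyramid: V=7, E=15, F=10.
Attach a regular octahedron (V=6, E=12, F=8) along a 3-gon: merge 3 vertices and 3 edges, delete both glued faces → V=10, E=24, F=16.
Check: V − E + F = 10 − 24 + 16 = 2.

24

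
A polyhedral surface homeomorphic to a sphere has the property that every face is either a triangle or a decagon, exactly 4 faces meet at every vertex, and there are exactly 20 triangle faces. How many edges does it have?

40

Let x be the number of decagons; then F = 20 + x.
Edge–face incidences: 2E = 3·20 + 10·x = 60 + 10x.
Every vertex has degree 4, so 4V = 2E.
Euler: V − E + F = 2 ⇒ (2E)/4 − E + (20 + x) = 2.
Multiply by 8: 2·(2E) − 4·(2E) + 8·(20 + x) = 16, i.e. 160 + 8x − 2·(60 + 10x) = 16.
Collecting terms: −12x + 40 = 16, so −12x = −24, so x = 2.
Then 2E = 60 + 10·2 = 80, so E = 40, V = 2E/4 = 20, F = 20 + 2 = 22.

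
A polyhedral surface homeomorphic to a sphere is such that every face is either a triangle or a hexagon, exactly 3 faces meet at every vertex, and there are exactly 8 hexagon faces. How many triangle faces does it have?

4

Let x be the number of triangles; then F = 8 + x.
Edge–face incidences: 2E = 6·8 + 3·x = 48 + 3x.
Every vertex has degree 3, so 3V = 2E.
Euler: V − E + F = 2 ⇒ (2E)/3 − E + (8 + x) = 2.
Multiply by 6: 2·(2E) − 3·(2E) + 6·(8 + x) = 12, i.e. 48 + 6x − (48 + 3x) = 12.
Collecting terms: 3x = 12, so x = 4.
Then 2E = 48 + 3·4 = 60, so E = 30, V = 2E/3 = 20, F = 8 + 4 = 12.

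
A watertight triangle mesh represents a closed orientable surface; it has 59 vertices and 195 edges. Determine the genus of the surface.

Every face is a triangle and each edge borders two faces, so 3F = 2·195, giving F = 130.
χ = V − E + F = 59 − 195 + 130 = -6.
For a closed orientable surface χ = 2 − 2g, so g = (2 − (-6))/2 = 4.

4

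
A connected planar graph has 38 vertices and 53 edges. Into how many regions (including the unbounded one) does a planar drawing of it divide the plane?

Euler's formula for a connected plane graph: V − E + F = 2, so F = 2 − 38 + 53 = 17.

17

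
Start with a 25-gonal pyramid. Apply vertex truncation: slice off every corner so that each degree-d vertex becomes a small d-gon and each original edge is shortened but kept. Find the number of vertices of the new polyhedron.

The base solid has V = 26, E = 50, F = 26.
Truncation replaces each original edge-end by a new vertex, so V′ = 2E = 100.
Each original edge survives, and each old vertex of degree d contributes d new edges; summing degrees gives Σd = 2E, so E′ = E + 2E = 3E = 150.
Each original face survives and each original vertex becomes one new face: F′ = F + V = 52.

100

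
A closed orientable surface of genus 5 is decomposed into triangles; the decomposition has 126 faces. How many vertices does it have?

χ = 2 − 2·5 = -8, and every face is a triangle so 3F = 2E.
E = 3·126/2 = 189. Then V = -8 + E − F = -8 + 189 − 126 = 55.

55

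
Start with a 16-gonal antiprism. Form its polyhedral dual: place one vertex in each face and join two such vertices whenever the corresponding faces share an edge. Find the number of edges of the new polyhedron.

64

The base solid has V = 32, E = 64, F = 34.
The dual swaps V and F and preserves E: V′ = F = 34, E′ = E = 64, F′ = V = 32.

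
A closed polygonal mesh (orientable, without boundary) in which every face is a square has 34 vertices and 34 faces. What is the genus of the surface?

1

Every face is a square, so 2E = 4·34 = 136, giving E = 68.
χ = V − E + F = 34 − 68 + 34 = 0.
For a closed orientable surface χ = 2 − 2g, so g = (2 − (0))/2 = 1.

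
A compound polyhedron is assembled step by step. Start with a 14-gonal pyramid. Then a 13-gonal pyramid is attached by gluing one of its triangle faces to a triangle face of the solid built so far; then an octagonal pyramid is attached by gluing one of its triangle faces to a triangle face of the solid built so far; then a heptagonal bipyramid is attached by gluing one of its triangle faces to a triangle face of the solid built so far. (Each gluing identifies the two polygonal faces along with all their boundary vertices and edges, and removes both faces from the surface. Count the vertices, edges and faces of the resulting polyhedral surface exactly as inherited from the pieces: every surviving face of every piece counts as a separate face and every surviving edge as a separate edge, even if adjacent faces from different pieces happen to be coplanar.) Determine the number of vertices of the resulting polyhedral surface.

A 14-gonal pyramid: V=15, E=28, F=15.
Attach a 13-gonal pyramid (V=14, E=26, F=14) along a 3-gon: merge 3 vertices and 3 edges, delete both glued faces → V=26, E=51, F=27.
Attach an octagonal pyramid (V=9, E=16, F=9) along a 3-gon: merge 3 vertices and 3 edges, delete both glued faces → V=32, E=64, F=34.
Attach a heptagonal bipyramid (V=9, E=21, F=14) along a 3-gon: merge 3 vertices and 3 edges, delete both glued faces → V=38, E=82, F=46.
Check: V − E + F = 38 − 82 + 46 = 2.

38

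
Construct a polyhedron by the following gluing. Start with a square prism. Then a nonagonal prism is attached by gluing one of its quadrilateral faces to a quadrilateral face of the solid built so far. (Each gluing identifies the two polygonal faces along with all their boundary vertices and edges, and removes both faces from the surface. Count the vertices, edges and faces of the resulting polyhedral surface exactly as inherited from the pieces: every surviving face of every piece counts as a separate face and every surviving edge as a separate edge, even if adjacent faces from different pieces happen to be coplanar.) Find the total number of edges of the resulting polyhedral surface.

A square prism: V=8, E=12, F=6.
Attach a nonagonal prism (V=18, E=27, F=11) along a 4-gon: merge 4 vertices and 4 edges, delete both glued faces → V=22, E=35, F=15.
Check: V − E + F = 22 − 35 + 15 = 2.

35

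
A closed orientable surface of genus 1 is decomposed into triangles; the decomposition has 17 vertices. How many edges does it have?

51

χ = 2 − 2·1 = 0, and every face is a triangle so 3F = 2E.
V − E + F = 0 with E = 3F/2 gives 17 − (3/2 − 1)·F = 0, so F = 34 and E = 51.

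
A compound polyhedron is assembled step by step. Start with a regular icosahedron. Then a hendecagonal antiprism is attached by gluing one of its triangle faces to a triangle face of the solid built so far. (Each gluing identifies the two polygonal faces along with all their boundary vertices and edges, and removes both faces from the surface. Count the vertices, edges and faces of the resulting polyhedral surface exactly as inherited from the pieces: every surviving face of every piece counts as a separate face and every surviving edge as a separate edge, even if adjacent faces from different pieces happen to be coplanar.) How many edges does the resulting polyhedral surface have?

A regular icosahedron: V=12, E=30, F=20.
Attach a hendecagonal antiprism (V=22, E=44, F=24) along a 3-gon: merge 3 vertices and 3 edges, delete both glued faces → V=31, E=71, F=42.
Check: V − E + F = 31 − 71 + 42 = 2.

71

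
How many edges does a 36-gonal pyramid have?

72

A pyramid on an n-gon base has one n-gon and n triangles: V = 36 + 1 = 37, E = 2·36 = 72, F = 36 + 1 = 37.
Check: V − E + F = 37 − 72 + 37 = 2.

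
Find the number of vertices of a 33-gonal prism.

66

A prism on an n-gon has two n-gon bases and n rectangular sides: V = 2·33 = 66, E = 3·33 = 99, F = 33 + 2 = 35.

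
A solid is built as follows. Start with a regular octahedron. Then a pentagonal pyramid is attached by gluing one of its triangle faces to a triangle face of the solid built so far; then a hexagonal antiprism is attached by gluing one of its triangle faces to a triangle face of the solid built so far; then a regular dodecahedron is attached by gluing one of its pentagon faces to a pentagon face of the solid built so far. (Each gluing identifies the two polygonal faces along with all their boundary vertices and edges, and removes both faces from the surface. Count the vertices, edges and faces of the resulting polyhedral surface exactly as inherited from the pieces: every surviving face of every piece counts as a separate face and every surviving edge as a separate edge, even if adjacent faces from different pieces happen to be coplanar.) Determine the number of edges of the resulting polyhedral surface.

A regular octahedron: V=6, E=12, F=8.
Attach a pentagonal pyramid (V=6, E=10, F=6) along a 3-gon: merge 3 vertices and 3 edges, delete both glued faces → V=9, E=19, F=12.
Attach a hexagonal antiprism (V=12, E=24, F=14) along a 3-gon: merge 3 vertices and 3 edges, delete both glued faces → V=18, E=40, F=24.
Attach a regular dodecahedron (V=20, E=30, F=12) along a 5-gon: merge 5 vertices and 5 edges, delete both glued faces → V=33, E=65, F=34.
Check: V − E + F = 33 − 65 + 34 = 2.

65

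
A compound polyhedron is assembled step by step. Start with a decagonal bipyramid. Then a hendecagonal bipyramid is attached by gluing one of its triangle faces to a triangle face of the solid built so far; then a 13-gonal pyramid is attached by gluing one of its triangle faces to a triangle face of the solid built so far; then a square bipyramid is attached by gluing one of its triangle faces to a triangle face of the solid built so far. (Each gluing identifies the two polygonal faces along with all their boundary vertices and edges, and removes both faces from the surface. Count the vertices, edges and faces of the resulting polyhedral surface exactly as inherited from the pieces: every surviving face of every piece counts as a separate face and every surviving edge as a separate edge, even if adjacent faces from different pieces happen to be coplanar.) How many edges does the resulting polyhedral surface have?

92

A decagonal bipyramid: V=12, E=30, F=20.
Attach a hendecagonal bipyramid (V=13, E=33, F=22) along a 3-gon: merge 3 vertices and 3 edges, delete both glued faces → V=22, E=60, F=40.
Attach a 13-gonal pyramid (V=14, E=26, F=14) along a 3-gon: merge 3 vertices and 3 edges, delete both glued faces → V=33, E=83, F=52.
Attach a square bipyramid (V=6, E=12, F=8) along a 3-gon: merge 3 vertices and 3 edges, delete both glued faces → V=36, E=92, F=58.
Check: V − E + F = 36 − 92 + 58 = 2.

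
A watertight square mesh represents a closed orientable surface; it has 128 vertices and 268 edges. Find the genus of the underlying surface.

Every face is a square and each edge borders two faces, so 4F = 2·268, giving F = 134.
χ = V − E + F = 128 − 268 + 134 = -6.
For a closed orientable surface χ = 2 − 2g, so g = (2 − (-6))/2 = 4.

4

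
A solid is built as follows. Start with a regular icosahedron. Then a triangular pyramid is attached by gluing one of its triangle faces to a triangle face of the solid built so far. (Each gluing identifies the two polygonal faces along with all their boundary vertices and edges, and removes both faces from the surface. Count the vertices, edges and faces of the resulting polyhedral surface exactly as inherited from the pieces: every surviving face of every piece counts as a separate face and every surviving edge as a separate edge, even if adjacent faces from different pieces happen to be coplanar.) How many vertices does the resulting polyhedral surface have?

13

A regular icosahedron: V=12, E=30, F=20.
Attach a triangular pyramid (V=4, E=6, F=4) along a 3-gon: merge 3 vertices and 3 edges, delete both glued faces → V=13, E=33, F=22.
Check: V − E + F = 13 − 33 + 22 = 2.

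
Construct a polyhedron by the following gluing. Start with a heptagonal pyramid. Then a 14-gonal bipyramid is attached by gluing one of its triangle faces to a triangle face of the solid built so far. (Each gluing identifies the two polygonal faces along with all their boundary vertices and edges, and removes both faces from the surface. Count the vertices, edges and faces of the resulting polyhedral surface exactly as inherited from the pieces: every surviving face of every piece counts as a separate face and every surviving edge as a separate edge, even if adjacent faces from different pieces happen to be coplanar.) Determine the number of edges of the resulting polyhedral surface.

53

A heptagonal pyramid: V=8, E=14, F=8.
Attach a 14-gonal bipyramid (V=16, E=42, F=28) along a 3-gon: merge 3 vertices and 3 edges, delete both glued faces → V=21, E=53, F=34.
Check: V − E + F = 21 − 53 + 34 = 2.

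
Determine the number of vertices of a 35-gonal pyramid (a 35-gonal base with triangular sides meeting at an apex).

A pyramid on an n-gon base has one n-gon and n triangles: V = 35 + 1 = 36, E = 2·35 = 70, F = 35 + 1 = 36.

36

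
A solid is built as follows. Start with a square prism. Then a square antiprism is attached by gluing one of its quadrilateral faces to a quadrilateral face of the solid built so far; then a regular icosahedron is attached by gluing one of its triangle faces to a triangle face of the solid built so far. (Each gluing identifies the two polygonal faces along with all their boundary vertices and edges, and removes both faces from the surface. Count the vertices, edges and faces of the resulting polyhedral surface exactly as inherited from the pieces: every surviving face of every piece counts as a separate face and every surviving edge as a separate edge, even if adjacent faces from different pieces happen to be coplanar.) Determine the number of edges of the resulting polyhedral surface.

51

A square prism: V=8, E=12, F=6.
Attach a square antiprism (V=8, E=16, F=10) along a 4-gon: merge 4 vertices and 4 edges, delete both glued faces → V=12, E=24, F=14.
Attach a regular icosahedron (V=12, E=30, F=20) along a 3-gon: merge 3 vertices and 3 edges, delete both glued faces → V=21, E=51, F=32.
Check: V − E + F = 21 − 51 + 32 = 2.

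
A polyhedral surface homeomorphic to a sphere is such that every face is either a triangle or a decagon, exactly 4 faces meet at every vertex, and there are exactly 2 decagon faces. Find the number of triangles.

20

Let x be the number of triangles; then F = 2 + x.
Edge–face incidences: 2E = 10·2 + 3·x = 20 + 3x.
Every vertex has degree 4, so 4V = 2E.
Euler: V − E + F = 2 ⇒ (2E)/4 − E + (2 + x) = 2.
Multiply by 8: 2·(2E) − 4·(2E) + 8·(2 + x) = 16, i.e. 16 + 8x − 2·(20 + 3x) = 16.
Collecting terms: 2x − 24 = 16, so 2x = 40, so x = 20.
Then 2E = 20 + 3·20 = 80, so E = 40, V = 2E/4 = 20, F = 2 + 20 = 22.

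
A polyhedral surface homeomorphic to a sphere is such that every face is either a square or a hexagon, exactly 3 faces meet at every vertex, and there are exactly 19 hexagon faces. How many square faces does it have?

6

Let x be the number of squares; then F = 19 + x.
Edge–face incidences: 2E = 6·19 + 4·x = 114 + 4x.
Every vertex has degree 3, so 3V = 2E.
Euler: V − E + F = 2 ⇒ (2E)/3 − E + (19 + x) = 2.
Multiply by 6: 2·(2E) − 3·(2E) + 6·(19 + x) = 12, i.e. 114 + 6x − (114 + 4x) = 12.
Collecting terms: 2x = 12, so x = 6.
Then 2E = 114 + 4·6 = 138, so E = 69, V = 2E/3 = 46, F = 19 + 6 = 25.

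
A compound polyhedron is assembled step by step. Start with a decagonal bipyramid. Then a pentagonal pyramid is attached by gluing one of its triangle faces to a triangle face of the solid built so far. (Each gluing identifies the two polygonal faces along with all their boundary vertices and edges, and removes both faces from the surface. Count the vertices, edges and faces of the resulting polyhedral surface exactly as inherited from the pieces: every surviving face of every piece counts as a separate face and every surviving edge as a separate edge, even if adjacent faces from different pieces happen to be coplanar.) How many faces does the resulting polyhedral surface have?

A decagonal bipyramid: V=12, E=30, F=20.
Attach a pentagonal pyramid (V=6, E=10, F=6) along a 3-gon: merge 3 vertices and 3 edges, delete both glued faces → V=15, E=37, F=24.
Check: V − E + F = 15 − 37 + 24 = 2.

24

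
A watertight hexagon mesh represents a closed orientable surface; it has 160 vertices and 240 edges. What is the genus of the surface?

1

Every face is a hexagon and each edge borders two faces, so 6F = 2·240, giving F = 80.
χ = V − E + F = 160 − 240 + 80 = 0.
For a closed orientable surface χ = 2 − 2g, so g = (2 − (0))/2 = 1.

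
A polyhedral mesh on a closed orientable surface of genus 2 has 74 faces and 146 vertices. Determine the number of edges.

222

For a closed orientable surface of genus 2, χ = 2 − 2·2 = -2.
E = V + F − (-2) = 146 + 74 − (-2) = 222.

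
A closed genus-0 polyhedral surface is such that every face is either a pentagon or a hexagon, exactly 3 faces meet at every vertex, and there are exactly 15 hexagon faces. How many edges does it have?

75

Let x be the number of pentagons; then F = 15 + x.
Edge–face incidences: 2E = 6·15 + 5·x = 90 + 5x.
Every vertex has degree 3, so 3V = 2E.
Euler: V − E + F = 2 ⇒ (2E)/3 − E + (15 + x) = 2.
Multiply by 6: 2·(2E) − 3·(2E) + 6·(15 + x) = 12, i.e. 90 + 6x − (90 + 5x) = 12.
Collecting terms: x = 12.
Then 2E = 90 + 5·12 = 150, so E = 75, V = 2E/3 = 50, F = 15 + 12 = 27.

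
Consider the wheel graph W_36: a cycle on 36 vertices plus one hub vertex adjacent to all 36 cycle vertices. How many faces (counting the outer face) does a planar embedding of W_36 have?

37

W_36 has V = 36 + 1 = 37 vertices and E = 2·36 = 72 edges.
By Euler's formula F = 2 − V + E = 2 − 37 + 72 = 37.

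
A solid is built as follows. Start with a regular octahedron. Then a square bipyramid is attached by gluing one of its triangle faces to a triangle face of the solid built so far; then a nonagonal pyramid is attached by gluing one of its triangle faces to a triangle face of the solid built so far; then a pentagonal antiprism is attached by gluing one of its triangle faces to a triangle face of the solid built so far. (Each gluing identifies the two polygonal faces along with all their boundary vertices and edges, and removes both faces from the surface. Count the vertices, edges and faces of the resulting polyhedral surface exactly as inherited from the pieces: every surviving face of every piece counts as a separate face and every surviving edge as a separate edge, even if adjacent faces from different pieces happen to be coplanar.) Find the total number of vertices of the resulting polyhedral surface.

A regular octahedron: V=6, E=12, F=8.
Attach a square bipyramid (V=6, E=12, F=8) along a 3-gon: merge 3 vertices and 3 edges, delete both glued faces → V=9, E=21, F=14.
Attach a nonagonal pyramid (V=10, E=18, F=10) along a 3-gon: merge 3 vertices and 3 edges, delete both glued faces → V=16, E=36, F=22.
Attach a pentagonal antiprism (V=10, E=20, F=12) along a 3-gon: merge 3 vertices and 3 edges, delete both glued faces → V=23, E=53, F=32.
Check: V − E + F = 23 − 53 + 32 = 2.

23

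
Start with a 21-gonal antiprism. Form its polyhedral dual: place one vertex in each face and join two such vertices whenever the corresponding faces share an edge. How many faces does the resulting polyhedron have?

The base solid has V = 42, E = 84, F = 44.
The dual swaps V and F and preserves E: V′ = F = 44, E′ = E = 84, F′ = V = 42.

42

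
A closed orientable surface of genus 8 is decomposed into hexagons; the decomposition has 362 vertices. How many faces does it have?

χ = 2 − 2·8 = -14, and every face is a hexagon so 6F = 2E.
V − E + F = -14 with E = 6F/2 gives 362 − (6/2 − 1)·F = -14, so F = 188 and E = 564.

188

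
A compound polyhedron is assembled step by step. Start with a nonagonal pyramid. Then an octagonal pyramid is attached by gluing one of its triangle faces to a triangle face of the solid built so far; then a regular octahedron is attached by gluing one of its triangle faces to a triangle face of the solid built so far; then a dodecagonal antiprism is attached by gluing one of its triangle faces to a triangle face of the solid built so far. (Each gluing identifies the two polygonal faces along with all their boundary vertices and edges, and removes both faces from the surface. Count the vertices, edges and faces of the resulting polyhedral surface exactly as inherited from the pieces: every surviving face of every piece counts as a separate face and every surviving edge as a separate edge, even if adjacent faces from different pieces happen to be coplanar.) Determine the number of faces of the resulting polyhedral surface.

47

A nonagonal pyramid: V=10, E=18, F=10.
Attach an octagonal pyramid (V=9, E=16, F=9) along a 3-gon: merge 3 vertices and 3 edges, delete both glued faces → V=16, E=31, F=17.
Attach a regular octahedron (V=6, E=12, F=8) along a 3-gon: merge 3 vertices and 3 edges, delete both glued faces → V=19, E=40, F=23.
Attach a dodecagonal antiprism (V=24, E=48, F=26) along a 3-gon: merge 3 vertices and 3 edges, delete both glued faces → V=40, E=85, F=47.
Check: V − E + F = 40 − 85 + 47 = 2.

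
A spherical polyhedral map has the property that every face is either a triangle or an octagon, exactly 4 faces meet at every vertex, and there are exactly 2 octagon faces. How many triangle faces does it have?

16

Let x be the number of triangles; then F = 2 + x.
Edge–face incidences: 2E = 8·2 + 3·x = 16 + 3x.
Every vertex has degree 4, so 4V = 2E.
Euler: V − E + F = 2 ⇒ (2E)/4 − E + (2 + x) = 2.
Multiply by 8: 2·(2E) − 4·(2E) + 8·(2 + x) = 16, i.e. 16 + 8x − 2·(16 + 3x) = 16.
Collecting terms: 2x − 16 = 16, so 2x = 32, so x = 16.
Then 2E = 16 + 3·16 = 64, so E = 32, V = 2E/4 = 16, F = 2 + 16 = 18.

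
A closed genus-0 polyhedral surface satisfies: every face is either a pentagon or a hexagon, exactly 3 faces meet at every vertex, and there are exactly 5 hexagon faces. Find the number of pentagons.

Let x be the number of pentagons; then F = 5 + x.
Edge–face incidences: 2E = 6·5 + 5·x = 30 + 5x.
Every vertex has degree 3, so 3V = 2E.
Euler: V − E + F = 2 ⇒ (2E)/3 − E + (5 + x) = 2.
Multiply by 6: 2·(2E) − 3·(2E) + 6·(5 + x) = 12, i.e. 30 + 6x − (30 + 5x) = 12.
Collecting terms: x = 12.
Then 2E = 30 + 5·12 = 90, so E = 45, V = 2E/3 = 30, F = 5 + 12 = 17.

12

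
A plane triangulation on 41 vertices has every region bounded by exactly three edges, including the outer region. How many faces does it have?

In a plane triangulation 3F = 2E and V − E + F = 2, so F = 2V − 4 = 2·41 − 4 = 78.

78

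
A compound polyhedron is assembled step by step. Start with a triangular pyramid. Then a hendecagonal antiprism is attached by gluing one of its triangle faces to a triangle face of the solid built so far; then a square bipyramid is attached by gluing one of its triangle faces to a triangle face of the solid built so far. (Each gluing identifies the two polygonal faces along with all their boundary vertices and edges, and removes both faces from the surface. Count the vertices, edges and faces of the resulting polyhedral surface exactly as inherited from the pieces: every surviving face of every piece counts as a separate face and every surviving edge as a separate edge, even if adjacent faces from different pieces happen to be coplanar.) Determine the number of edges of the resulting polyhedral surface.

56

A triangular pyramid: V=4, E=6, F=4.
Attach a hendecagonal antiprism (V=22, E=44, F=24) along a 3-gon: merge 3 vertices and 3 edges, delete both glued faces → V=23, E=47, F=26.
Attach a square bipyramid (V=6, E=12, F=8) along a 3-gon: merge 3 vertices and 3 edges, delete both glued faces → V=26, E=56, F=32.
Check: V − E + F = 26 − 56 + 32 = 2.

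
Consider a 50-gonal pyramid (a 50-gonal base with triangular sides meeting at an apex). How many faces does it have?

A pyramid on an n-gon base has one n-gon and n triangles: V = 50 + 1 = 51, E = 2·50 = 100, F = 50 + 1 = 51.

51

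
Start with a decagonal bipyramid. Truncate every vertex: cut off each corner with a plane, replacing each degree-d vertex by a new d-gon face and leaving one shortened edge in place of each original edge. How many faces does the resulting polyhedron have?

The base solid has V = 12, E = 30, F = 20.
Truncation replaces each original edge-end by a new vertex, so V′ = 2E = 60.
Each original edge survives, and each old vertex of degree d contributes d new edges; summing degrees gives Σd = 2E, so E′ = E + 2E = 3E = 90.
Each original face survives and each original vertex becomes one new face: F′ = F + V = 32.

32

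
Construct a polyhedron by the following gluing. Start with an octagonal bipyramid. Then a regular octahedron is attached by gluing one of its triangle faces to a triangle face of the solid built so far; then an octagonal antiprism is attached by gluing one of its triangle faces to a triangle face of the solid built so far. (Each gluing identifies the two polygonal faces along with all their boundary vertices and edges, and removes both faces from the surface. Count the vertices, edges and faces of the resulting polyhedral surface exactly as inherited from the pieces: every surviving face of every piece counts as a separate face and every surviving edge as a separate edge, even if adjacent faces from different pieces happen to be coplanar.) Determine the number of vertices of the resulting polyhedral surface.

26

An octagonal bipyramid: V=10, E=24, F=16.
Attach a regular octahedron (V=6, E=12, F=8) along a 3-gon: merge 3 vertices and 3 edges, delete both glued faces → V=13, E=33, F=22.
Attach an octagonal antiprism (V=16, E=32, F=18) along a 3-gon: merge 3 vertices and 3 edges, delete both glued faces → V=26, E=62, F=38.
Check: V − E + F = 26 − 62 + 38 = 2.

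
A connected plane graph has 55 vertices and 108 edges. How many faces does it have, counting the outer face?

55

Euler's formula for a connected plane graph: V − E + F = 2, so F = 2 − 55 + 108 = 55.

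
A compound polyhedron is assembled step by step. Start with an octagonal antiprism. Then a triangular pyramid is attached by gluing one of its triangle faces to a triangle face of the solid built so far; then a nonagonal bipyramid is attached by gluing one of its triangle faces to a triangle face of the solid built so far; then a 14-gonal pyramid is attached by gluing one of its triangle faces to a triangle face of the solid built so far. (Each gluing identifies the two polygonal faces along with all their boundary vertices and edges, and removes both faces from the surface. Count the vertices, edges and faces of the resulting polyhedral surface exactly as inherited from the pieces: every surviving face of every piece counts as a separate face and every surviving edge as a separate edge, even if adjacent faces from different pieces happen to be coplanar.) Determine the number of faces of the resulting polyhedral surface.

An octagonal antiprism: V=16, E=32, F=18.
Attach a triangular pyramid (V=4, E=6, F=4) along a 3-gon: merge 3 vertices and 3 edges, delete both glued faces → V=17, E=35, F=20.
Attach a nonagonal bipyramid (V=11, E=27, F=18) along a 3-gon: merge 3 vertices and 3 edges, delete both glued faces → V=25, E=59, F=36.
Attach a 14-gonal pyramid (V=15, E=28, F=15) along a 3-gon: merge 3 vertices and 3 edges, delete both glued faces → V=37, E=84, F=49.
Check: V − E + F = 37 − 84 + 49 = 2.

49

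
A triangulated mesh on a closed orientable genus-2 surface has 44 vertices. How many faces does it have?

92

χ = 2 − 2·2 = -2, and every face is a triangle so 3F = 2E.
V − E + F = -2 with E = 3F/2 gives 44 − (3/2 − 1)·F = -2, so F = 92 and E = 138.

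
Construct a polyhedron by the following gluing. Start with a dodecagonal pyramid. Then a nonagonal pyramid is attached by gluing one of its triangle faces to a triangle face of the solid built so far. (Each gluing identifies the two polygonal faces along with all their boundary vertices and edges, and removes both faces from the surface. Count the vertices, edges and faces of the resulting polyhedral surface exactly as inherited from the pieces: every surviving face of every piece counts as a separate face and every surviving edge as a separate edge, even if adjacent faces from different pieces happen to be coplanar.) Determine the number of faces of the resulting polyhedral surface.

A dodecagonal pyramid: V=13, E=24, F=13.
Attach a nonagonal pyramid (V=10, E=18, F=10) along a 3-gon: merge 3 vertices and 3 edges, delete both glued faces → V=20, E=39, F=21.
Check: V − E + F = 20 − 39 + 21 = 2.

21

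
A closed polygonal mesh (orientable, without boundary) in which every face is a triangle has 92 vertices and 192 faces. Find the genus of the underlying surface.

Every face is a triangle, so 2E = 3·192 = 576, giving E = 288.
χ = V − E + F = 92 − 288 + 192 = -4.
For a closed orientable surface χ = 2 − 2g, so g = (2 − (-4))/2 = 3.

3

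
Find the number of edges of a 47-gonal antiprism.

An antiprism on an n-gon has two n-gon caps and 2n triangles: V = 2·47 = 94, E = 4·47 = 188, F = 2·47 + 2 = 96.

188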